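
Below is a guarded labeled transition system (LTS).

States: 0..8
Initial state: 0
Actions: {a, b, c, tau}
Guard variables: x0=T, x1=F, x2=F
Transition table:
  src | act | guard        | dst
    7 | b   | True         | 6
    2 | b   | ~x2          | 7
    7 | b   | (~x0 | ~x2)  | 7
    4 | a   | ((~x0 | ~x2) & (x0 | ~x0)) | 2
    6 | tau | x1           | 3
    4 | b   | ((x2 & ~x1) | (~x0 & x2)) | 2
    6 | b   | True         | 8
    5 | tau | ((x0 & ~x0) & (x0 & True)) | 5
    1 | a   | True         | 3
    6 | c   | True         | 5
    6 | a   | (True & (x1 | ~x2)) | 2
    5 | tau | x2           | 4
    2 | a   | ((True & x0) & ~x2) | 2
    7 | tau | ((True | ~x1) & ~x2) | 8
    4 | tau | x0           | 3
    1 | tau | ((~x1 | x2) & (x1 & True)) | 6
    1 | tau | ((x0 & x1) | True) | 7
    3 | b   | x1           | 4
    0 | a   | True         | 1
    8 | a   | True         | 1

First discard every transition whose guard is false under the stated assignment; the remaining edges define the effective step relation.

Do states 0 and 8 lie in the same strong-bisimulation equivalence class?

Answer: BISIMILAR

Analysis:
Compute ~ classes (split until stable):
  P[0] = {{0,1,2,3,4,5,6,7,8}}
  P[1] = {{0,8},{1,4},{2},{3,5},{6},{7}}
  P[2] = {{0,8},{1},{2},{3,5},{4},{6},{7}}
7 equivalence class(es) (converged in 3)
class of 0: {0,8}; class of 8: {0,8}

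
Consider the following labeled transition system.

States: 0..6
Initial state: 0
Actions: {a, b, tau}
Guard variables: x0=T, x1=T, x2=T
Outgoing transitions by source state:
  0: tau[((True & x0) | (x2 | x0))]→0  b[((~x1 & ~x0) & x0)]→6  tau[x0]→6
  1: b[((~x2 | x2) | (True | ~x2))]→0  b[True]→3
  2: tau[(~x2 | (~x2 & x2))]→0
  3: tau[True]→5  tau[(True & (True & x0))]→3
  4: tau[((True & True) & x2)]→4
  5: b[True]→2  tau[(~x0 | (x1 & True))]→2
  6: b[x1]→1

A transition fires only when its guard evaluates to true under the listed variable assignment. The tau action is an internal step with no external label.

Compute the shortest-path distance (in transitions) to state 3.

Answer: 3

Trace:
BFS to 3:
  L0 = {0}
  L1 = {6}
  L2 = {1}
  L3 = {3}
3 enters at depth 3; path tau·b·b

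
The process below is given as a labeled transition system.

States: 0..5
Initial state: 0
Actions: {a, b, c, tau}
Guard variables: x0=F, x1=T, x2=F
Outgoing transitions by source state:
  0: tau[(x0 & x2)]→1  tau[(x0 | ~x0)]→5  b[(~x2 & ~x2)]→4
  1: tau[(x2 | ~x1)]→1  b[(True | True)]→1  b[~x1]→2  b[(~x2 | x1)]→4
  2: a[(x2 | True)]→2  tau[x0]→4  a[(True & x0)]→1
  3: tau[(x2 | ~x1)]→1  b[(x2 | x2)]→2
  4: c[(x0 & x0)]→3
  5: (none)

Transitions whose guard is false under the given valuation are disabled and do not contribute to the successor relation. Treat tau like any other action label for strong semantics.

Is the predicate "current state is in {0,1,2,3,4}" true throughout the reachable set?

Safe = {0,1,2,3,4}
Reach set: {0,4,5}
  0: ok
  4: ok
  5: outside
witness against invariant: tau → 5

Answer: INVARIANT VIOLATED at state 5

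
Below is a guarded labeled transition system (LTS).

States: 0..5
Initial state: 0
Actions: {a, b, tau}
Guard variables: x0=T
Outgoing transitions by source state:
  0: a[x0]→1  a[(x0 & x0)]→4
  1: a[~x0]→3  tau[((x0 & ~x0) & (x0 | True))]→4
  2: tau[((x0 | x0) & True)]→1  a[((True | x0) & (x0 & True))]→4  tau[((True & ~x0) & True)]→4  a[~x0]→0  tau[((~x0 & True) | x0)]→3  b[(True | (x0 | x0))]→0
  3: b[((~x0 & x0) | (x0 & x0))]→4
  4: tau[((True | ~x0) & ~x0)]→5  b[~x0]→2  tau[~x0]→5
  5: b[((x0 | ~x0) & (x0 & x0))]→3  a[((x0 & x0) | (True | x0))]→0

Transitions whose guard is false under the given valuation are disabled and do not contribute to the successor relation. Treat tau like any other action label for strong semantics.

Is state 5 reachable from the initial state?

Guard filter leaves 9 enabled edge(s).
L0 = {0}
L1 = {1,4}  now seen {0,1,4}
R = {0,1,4}

Answer: UNREACHABLE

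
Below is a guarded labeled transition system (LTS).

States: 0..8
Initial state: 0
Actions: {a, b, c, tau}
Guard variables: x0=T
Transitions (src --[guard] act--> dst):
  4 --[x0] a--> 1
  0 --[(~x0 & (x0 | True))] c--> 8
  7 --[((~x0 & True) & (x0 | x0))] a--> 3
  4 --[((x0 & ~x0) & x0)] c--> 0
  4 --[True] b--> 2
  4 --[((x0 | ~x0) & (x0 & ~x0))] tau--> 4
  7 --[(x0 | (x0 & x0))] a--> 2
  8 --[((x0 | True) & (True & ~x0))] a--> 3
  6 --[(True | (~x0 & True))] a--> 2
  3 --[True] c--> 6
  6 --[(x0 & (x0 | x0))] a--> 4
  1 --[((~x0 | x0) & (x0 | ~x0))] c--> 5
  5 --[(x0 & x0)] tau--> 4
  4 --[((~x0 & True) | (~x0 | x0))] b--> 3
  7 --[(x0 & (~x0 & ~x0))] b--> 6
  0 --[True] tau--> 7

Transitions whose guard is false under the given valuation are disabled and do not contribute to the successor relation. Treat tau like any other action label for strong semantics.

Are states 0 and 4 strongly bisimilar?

Refine partition for ~:
  round 0: {{0,1,2,3,4,5,6,7,8}}
  round 1: {{0,5},{1,3},{2,8},{4},{6,7}}
  round 2: {{0},{1},{2,8},{3},{4},{5},{6},{7}}
stable after 3 split(s): 8 block(s)
class of 0: {0}; class of 4: {4}

Answer: NOT BISIMILAR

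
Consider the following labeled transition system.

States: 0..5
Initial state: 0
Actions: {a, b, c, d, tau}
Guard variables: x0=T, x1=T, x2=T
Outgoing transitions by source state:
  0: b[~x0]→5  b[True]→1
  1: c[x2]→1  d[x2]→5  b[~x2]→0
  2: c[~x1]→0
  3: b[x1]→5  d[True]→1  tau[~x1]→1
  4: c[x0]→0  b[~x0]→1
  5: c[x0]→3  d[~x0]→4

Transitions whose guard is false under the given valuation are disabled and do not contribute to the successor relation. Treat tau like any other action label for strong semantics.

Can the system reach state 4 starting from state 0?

Answer: UNREACHABLE

Working:
After dropping false guards: 7 live edges.
depth 0: {0}
depth 1: {1}  total {0,1}
depth 2: {5}  total {0,1,5}
depth 3: {3}  total {0,1,3,5}
Reach set: {0,1,3,5}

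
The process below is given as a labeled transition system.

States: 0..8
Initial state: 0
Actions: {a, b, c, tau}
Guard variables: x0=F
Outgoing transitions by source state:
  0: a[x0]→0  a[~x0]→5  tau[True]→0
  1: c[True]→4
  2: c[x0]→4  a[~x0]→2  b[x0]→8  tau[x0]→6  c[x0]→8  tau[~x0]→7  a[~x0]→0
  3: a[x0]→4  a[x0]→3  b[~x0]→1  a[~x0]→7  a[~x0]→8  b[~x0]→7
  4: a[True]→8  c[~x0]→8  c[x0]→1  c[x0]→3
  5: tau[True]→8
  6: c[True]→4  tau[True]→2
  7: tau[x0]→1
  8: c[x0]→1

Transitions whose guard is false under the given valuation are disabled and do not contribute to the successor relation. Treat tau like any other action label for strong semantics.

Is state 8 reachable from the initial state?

Answer: REACHABLE

Analysis:
15 transition(s) survive guard evaluation.
L0 = {0}
L1 = {5}  cumulative {0,5}
L2 = {8}  cumulative {0,5,8}
R = {0,5,8}
trace reaching 8: a·tau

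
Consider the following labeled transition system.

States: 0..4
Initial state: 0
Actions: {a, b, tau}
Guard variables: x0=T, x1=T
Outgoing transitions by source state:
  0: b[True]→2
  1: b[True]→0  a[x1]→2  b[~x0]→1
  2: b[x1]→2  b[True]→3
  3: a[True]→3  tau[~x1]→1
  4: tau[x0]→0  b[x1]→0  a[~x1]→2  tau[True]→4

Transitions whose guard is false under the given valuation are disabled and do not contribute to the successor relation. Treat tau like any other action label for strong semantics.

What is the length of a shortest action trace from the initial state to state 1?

Answer: UNREACHABLE

Working:
Breadth-first toward 1:
  Layer 0: {0}
  Layer 1: {2}
  Layer 2: {3}
1 never appears.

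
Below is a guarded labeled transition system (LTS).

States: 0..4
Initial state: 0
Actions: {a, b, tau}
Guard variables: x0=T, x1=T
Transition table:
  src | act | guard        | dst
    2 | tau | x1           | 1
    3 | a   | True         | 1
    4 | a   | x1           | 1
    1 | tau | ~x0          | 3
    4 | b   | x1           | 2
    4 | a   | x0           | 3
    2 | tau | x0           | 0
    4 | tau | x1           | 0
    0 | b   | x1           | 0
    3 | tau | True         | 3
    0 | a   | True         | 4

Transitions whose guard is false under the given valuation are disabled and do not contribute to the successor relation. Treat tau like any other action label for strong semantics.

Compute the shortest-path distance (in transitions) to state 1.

Layered search for 1:
  L0 = {0}
  L1 = {4}
  L2 = {1,2,3}
depth(1)=2, e.g. a·a

Answer: 2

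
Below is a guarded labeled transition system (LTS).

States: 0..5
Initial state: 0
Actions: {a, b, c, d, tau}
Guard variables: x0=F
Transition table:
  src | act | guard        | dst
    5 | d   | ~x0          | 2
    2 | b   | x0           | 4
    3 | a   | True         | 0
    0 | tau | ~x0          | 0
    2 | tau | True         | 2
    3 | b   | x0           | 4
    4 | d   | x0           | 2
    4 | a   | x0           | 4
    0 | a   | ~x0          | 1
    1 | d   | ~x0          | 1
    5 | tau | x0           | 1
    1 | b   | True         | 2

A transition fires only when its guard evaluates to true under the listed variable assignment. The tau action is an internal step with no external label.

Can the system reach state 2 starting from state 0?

Answer: REACHABLE

Analysis:
Guard filter leaves 7 enabled edge(s).
L0 = {0}
L1 = {1}  total {0,1}
L2 = {2}  total {0,1,2}
Reachable = {0,1,2}
witness 2: a·b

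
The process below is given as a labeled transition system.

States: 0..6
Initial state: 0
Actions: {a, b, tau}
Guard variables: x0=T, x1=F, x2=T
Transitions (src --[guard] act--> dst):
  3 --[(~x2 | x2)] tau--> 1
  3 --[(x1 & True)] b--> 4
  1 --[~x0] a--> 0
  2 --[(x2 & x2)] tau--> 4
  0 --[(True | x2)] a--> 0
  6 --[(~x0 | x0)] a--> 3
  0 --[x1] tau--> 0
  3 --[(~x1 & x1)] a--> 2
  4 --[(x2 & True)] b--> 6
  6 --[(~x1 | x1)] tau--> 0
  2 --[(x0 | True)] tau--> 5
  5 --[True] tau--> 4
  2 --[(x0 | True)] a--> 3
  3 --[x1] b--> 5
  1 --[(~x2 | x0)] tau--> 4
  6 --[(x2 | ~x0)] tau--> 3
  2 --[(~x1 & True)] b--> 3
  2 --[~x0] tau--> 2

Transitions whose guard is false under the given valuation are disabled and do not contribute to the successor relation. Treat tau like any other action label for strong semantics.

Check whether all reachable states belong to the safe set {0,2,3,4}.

Safe = {0,2,3,4}
Reachable = {0}
  0: safe

Answer: INVARIANT HOLDS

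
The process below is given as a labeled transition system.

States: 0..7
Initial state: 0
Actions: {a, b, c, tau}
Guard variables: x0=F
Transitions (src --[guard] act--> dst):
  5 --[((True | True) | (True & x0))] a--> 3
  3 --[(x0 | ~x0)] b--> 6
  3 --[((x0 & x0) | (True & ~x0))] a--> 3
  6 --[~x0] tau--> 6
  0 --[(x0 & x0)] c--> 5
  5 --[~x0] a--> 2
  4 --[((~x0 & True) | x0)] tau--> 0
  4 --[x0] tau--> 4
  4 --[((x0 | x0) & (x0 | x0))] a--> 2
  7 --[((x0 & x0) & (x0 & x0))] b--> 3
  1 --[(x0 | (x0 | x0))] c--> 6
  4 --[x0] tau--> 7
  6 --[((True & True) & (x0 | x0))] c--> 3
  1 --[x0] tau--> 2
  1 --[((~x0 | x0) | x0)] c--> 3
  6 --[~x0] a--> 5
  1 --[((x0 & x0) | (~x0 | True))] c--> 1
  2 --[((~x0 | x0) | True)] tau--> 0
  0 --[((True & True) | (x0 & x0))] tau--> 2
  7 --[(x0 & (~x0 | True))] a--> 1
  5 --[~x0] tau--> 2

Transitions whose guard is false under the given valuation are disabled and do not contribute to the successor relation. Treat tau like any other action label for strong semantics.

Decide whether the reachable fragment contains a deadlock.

Answer: DEADLOCK-FREE

Working:
Reach set: {0,2}
  0: tau→2  [1 exit(s)]
  2: tau→0  [1 exit(s)]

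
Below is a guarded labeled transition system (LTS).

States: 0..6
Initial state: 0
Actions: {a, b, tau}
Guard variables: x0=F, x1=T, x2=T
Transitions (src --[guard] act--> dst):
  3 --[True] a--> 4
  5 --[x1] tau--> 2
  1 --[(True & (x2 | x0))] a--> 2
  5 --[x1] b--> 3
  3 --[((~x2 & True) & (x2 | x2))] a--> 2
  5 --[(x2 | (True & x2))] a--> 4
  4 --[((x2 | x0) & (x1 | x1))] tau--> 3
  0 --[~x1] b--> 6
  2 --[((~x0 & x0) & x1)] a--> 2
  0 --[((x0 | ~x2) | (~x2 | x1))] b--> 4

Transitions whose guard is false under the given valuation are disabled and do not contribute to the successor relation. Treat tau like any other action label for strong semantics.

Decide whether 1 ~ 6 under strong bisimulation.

Refine partition for ~:
  π0 = {{0,1,2,3,4,5,6}}
  π1 = {{0},{1,3},{2,6},{4},{5}}
  π2 = {{0},{1},{2,6},{3},{4},{5}}
6 equivalence class(es) (converged in 3)
class of 1: {1}; class of 6: {2,6}

Answer: NOT BISIMILAR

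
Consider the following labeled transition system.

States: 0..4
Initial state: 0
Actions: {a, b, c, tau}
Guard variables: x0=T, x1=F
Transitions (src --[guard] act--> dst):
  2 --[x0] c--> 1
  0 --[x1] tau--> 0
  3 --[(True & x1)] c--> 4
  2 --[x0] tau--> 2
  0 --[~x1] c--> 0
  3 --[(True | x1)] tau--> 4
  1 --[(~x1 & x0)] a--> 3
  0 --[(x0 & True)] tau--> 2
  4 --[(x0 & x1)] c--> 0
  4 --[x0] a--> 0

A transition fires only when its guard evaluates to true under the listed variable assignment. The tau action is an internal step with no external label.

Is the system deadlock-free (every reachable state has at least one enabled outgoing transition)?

Reachable = {0,1,2,3,4}
  0: c→0  tau→2  [deg 2]
  1: a→3  [deg 1]
  2: c→1  tau→2  [deg 2]
  3: tau→4  [deg 1]
  4: a→0  [deg 1]

Answer: DEADLOCK-FREE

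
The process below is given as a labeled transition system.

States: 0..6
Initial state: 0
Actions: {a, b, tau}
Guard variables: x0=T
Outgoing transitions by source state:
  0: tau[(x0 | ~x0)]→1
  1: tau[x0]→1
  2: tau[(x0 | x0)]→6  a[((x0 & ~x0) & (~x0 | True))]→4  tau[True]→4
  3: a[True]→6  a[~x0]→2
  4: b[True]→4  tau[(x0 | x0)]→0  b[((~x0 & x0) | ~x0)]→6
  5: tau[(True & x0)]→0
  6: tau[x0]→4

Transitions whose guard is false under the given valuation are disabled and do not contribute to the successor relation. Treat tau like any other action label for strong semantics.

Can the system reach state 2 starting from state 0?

After dropping false guards: 9 live edges.
depth 0: {0}
depth 1: {1}  now seen {0,1}
Reachable = {0,1}

Answer: UNREACHABLE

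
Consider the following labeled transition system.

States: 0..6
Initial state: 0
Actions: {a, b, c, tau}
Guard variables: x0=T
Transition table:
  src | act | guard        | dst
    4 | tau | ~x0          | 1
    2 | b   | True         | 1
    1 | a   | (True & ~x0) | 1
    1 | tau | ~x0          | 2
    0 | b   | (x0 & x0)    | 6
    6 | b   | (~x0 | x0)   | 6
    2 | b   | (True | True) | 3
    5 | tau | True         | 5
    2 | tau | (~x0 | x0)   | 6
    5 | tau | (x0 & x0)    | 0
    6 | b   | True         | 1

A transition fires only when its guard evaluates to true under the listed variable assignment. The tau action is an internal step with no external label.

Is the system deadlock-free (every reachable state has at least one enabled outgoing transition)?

Answer: DEADLOCK at state 1

Working:
Reachable = {0,1,6}
  0: b→6  [1 exit(s)]
  1: ∅  [deadlock]
  6: b→1  b→6  [2 exit(s)]
trace reaching 1: b·b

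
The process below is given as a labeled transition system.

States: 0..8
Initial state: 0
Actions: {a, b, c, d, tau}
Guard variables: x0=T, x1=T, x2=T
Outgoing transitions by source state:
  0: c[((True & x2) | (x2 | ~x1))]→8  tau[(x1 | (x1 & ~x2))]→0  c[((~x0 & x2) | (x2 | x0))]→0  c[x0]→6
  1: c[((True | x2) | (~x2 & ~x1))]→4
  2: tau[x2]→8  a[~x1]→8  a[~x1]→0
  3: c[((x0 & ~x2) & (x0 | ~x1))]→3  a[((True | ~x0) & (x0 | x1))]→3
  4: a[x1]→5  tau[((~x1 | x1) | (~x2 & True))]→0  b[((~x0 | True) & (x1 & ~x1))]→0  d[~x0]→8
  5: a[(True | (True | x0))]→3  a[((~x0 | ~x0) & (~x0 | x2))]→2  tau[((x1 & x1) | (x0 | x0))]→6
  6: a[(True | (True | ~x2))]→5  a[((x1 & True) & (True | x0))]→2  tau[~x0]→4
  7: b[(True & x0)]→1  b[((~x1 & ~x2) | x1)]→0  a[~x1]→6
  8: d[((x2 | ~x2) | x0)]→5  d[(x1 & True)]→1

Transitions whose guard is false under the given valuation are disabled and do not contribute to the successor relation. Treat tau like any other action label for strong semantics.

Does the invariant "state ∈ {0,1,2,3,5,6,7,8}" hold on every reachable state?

Answer: INVARIANT VIOLATED at state 4

Working:
Inv-set: {0,1,2,3,5,6,7,8}
Reachable = {0,1,2,3,4,5,6,8}
  0: safe
  1: safe
  2: safe
  3: safe
  4: ✗ unsafe
  5: safe
  6: safe
  8: safe
witness against invariant: c·d·c → 4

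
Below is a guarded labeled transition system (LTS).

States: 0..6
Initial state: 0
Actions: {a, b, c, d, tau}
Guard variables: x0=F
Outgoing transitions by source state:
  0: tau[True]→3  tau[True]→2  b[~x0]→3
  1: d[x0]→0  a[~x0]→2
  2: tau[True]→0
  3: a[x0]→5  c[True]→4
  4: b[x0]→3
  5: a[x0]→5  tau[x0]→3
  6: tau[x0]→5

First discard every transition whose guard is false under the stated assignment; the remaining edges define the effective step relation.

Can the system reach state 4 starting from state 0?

Answer: REACHABLE

Analysis:
6 transition(s) survive guard evaluation.
Layer 0: {0}
Layer 1: {2,3}  now seen {0,2,3}
Layer 2: {4}  now seen {0,2,3,4}
Reachable = {0,2,3,4}
trace reaching 4: tau·c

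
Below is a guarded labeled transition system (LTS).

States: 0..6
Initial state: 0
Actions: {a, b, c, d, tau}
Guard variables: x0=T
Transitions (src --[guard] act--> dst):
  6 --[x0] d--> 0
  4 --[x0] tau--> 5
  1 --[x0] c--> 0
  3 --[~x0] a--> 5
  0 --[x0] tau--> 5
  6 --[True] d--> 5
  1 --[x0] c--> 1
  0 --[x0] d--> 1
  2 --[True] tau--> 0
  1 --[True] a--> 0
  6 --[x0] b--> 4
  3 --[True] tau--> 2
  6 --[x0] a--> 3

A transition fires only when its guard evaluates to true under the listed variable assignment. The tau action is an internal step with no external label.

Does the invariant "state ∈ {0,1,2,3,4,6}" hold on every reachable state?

Answer: INVARIANT VIOLATED at state 5

Working:
Safe = {0,1,2,3,4,6}
Reach set: {0,1,5}
  0: safe
  1: safe
  5: VIOLATES
reach 5 via tau — violates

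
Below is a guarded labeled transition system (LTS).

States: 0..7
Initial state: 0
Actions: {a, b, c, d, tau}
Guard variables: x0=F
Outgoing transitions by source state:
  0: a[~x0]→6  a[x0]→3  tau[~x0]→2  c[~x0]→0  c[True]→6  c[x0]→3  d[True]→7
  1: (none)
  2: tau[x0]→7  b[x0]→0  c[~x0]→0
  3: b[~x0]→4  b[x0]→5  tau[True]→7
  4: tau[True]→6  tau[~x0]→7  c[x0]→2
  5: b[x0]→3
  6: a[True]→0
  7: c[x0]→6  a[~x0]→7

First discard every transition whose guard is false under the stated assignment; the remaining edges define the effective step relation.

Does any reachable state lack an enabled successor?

Reachable = {0,2,6,7}
  0: a→6  c→0  c→6  d→7  tau→2  [5 out]
  2: c→0  [1 out]
  6: a→0  [1 out]
  7: a→7  [1 out]

Answer: DEADLOCK-FREE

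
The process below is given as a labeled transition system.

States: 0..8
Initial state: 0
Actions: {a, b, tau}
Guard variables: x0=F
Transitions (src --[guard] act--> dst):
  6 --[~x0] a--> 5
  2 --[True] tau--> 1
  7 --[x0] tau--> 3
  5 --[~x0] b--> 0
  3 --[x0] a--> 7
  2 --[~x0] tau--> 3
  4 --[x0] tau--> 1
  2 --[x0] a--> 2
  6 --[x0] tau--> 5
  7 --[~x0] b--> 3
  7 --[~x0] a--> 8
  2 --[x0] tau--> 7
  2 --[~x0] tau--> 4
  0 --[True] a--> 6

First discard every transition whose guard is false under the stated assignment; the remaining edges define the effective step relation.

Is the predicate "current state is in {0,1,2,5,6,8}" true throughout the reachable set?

Answer: INVARIANT HOLDS

Analysis:
Allowed set {0,1,2,5,6,8}
Reachable = {0,5,6}
  0: safe
  5: safe
  6: safe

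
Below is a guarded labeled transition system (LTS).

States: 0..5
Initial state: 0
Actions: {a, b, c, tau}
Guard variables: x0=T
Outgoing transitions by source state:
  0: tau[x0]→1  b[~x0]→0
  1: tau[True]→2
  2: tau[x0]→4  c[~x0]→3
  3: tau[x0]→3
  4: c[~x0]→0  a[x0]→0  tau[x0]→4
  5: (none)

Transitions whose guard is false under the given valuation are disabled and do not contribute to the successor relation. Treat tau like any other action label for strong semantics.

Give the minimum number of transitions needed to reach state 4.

Breadth-first toward 4:
  L0 = {0}
  L1 = {1}
  L2 = {2}
  L3 = {4}
depth(4)=3, e.g. tau·tau·tau

Answer: 3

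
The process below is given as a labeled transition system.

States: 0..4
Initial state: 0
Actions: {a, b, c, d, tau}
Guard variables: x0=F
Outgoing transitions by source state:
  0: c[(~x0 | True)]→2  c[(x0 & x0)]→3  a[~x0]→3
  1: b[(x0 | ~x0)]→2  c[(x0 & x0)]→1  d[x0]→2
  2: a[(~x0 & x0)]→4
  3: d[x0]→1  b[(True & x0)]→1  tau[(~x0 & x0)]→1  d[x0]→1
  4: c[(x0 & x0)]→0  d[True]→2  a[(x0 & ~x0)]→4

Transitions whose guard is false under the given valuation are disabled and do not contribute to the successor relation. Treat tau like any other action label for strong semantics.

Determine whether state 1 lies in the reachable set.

After dropping false guards: 4 live edges.
L0 = {0}
L1 = {2,3}  cumulative {0,2,3}
Reachable = {0,2,3}

Answer: UNREACHABLE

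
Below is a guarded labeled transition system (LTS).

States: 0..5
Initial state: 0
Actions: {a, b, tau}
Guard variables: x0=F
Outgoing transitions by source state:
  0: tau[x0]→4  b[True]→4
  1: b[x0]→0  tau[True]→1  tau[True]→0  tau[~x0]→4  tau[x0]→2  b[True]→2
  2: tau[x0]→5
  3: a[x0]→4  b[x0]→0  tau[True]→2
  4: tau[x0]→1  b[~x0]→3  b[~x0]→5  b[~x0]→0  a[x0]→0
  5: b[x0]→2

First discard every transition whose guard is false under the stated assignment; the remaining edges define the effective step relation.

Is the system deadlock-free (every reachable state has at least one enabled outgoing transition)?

Answer: DEADLOCK at state 2

Analysis:
Reach set: {0,2,3,4,5}
  0: b→4  [1 exit(s)]
  2: ∅  [STUCK]
  3: tau→2  [1 exit(s)]
  4: b→0  b→3  b→5  [3 exit(s)]
  5: ∅  [STUCK]
trace reaching 2: b·b·tau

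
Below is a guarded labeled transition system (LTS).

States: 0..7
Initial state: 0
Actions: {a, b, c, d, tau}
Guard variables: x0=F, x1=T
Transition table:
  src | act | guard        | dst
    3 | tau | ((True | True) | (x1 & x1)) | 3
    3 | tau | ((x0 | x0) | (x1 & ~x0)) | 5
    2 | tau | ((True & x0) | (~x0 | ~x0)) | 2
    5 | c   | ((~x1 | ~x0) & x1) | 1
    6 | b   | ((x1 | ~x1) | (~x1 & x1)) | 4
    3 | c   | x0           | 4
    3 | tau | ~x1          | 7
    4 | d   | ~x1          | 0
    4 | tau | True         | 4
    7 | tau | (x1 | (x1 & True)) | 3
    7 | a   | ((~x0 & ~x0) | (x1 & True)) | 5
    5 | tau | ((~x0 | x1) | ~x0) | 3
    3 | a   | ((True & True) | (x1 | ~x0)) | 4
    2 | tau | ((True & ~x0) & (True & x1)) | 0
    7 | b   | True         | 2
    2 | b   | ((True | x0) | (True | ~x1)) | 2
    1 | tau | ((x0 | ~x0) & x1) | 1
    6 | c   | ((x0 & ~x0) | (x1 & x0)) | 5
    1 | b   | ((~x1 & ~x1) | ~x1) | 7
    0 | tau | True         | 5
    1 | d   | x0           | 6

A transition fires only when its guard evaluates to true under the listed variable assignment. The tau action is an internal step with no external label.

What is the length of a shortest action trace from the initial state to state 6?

Answer: UNREACHABLE

Working:
Breadth-first toward 6:
  Layer 0: {0}
  Layer 1: {5}
  Layer 2: {1,3}
  Layer 3: {4}
6 never appears.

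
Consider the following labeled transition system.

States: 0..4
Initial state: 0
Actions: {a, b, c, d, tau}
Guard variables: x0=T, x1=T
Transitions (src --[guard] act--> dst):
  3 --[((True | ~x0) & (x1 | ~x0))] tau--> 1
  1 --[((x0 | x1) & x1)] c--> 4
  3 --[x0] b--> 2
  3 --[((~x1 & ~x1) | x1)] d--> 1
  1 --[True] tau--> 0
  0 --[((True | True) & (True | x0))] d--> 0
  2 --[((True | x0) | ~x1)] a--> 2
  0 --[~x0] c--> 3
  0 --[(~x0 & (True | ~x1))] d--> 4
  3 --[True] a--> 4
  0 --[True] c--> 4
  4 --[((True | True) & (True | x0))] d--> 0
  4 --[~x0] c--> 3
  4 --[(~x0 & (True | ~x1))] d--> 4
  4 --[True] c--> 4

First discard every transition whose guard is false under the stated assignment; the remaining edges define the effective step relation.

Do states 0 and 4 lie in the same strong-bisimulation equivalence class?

Answer: BISIMILAR

Working:
Bisimulation quotient by refinement:
  P[0] = {{0,1,2,3,4}}
  P[1] = {{0,4},{1},{2},{3}}
Fixed point at round 2; 4 class(es).
class of 0: {0,4}; class of 4: {0,4}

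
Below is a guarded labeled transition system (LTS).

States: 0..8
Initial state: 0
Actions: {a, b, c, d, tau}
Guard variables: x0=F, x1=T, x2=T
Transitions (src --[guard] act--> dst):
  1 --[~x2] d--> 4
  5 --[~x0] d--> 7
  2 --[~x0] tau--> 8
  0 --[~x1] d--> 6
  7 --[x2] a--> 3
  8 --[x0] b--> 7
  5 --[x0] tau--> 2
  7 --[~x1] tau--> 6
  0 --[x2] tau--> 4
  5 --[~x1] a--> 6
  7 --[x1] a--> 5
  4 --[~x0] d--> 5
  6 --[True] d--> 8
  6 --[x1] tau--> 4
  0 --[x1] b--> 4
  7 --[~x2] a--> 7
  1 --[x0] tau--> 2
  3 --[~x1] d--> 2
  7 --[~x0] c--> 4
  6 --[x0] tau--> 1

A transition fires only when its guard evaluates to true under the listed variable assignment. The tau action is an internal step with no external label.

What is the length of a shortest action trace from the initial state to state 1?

Answer: UNREACHABLE

Trace:
BFS to 1:
  L0 = {0}
  L1 = {4}
  L2 = {5}
  L3 = {7}
  L4 = {3}
1 never appears.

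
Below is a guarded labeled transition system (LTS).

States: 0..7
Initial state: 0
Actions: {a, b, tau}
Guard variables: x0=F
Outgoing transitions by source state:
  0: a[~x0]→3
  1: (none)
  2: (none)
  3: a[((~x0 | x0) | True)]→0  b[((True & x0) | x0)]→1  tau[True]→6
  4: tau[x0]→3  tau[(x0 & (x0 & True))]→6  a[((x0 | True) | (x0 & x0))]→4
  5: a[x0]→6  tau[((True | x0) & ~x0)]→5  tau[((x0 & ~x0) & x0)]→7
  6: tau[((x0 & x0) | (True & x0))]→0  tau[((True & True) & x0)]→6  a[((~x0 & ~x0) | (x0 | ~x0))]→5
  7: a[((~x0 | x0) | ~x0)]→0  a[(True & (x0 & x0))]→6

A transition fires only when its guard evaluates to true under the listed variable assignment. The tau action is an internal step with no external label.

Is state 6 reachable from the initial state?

After dropping false guards: 7 live edges.
L0 = {0}
L1 = {3}  now seen {0,3}
L2 = {6}  now seen {0,3,6}
L3 = {5}  now seen {0,3,5,6}
Reachable = {0,3,5,6}
Path to 6: a·tau

Answer: REACHABLE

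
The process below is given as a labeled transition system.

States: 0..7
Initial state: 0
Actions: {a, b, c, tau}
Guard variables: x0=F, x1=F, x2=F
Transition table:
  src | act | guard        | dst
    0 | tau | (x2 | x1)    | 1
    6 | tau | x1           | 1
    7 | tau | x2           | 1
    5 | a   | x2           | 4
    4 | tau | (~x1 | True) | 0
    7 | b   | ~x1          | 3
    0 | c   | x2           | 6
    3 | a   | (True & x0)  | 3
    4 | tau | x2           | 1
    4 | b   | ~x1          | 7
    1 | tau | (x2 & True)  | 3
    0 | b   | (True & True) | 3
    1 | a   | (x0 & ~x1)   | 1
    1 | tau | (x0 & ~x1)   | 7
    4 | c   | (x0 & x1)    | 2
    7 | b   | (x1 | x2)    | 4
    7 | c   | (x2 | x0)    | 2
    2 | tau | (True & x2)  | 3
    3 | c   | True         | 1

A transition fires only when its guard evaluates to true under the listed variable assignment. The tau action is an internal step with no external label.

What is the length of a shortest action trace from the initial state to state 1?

Answer: 2

Analysis:
BFS to 1:
  L0 = {0}
  L1 = {3}
  L2 = {1}
depth(1)=2, e.g. b·c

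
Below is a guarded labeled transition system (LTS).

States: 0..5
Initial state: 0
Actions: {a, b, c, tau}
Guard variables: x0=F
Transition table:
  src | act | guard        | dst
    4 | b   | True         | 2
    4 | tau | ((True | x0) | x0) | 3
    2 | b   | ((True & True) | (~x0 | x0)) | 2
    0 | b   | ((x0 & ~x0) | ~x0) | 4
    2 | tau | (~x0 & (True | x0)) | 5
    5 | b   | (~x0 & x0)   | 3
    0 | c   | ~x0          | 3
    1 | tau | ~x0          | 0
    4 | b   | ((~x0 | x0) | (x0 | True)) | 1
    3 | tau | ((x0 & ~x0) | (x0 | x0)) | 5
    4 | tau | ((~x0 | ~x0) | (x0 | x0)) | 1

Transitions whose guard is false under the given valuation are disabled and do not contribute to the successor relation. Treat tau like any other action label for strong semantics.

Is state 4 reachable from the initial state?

Guard filter leaves 9 enabled edge(s).
Layer 0: {0}
Layer 1: {3,4}  now seen {0,3,4}
Layer 2: {1,2}  now seen {0,1,2,3,4}
Layer 3: {5}  now seen {0,1,2,3,4,5}
R = {0,1,2,3,4,5}
trace reaching 4: b

Answer: REACHABLE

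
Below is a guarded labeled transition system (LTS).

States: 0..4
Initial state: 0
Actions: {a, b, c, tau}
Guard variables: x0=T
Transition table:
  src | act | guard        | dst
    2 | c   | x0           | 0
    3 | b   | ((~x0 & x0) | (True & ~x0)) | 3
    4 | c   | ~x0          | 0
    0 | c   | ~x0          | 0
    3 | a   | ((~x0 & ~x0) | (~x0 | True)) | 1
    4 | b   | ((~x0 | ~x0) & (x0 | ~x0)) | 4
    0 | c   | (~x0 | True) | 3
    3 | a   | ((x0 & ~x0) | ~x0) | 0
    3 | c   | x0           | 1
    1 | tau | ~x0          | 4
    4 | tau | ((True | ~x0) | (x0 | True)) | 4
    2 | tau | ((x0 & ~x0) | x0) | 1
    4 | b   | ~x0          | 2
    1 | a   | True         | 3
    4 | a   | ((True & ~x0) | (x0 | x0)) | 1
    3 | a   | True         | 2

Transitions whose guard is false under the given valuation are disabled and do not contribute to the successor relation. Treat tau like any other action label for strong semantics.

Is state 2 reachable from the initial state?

Answer: REACHABLE

Analysis:
After dropping false guards: 9 live edges.
L0 = {0}
L1 = {3}  total {0,3}
L2 = {1,2}  total {0,1,2,3}
R = {0,1,2,3}
Path to 2: c·a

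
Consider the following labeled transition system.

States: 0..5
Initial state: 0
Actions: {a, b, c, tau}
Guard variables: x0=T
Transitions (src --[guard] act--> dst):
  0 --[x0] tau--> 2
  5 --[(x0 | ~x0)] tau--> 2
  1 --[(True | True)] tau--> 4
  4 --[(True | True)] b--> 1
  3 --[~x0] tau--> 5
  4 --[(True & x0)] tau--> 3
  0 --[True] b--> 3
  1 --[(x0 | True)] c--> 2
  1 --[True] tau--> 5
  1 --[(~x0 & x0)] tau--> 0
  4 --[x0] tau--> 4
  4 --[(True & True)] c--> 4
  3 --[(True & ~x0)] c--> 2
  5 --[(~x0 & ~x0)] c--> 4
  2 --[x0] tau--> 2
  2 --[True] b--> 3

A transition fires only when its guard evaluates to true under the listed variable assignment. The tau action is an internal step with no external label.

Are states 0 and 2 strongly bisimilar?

Answer: BISIMILAR

Trace:
Compute ~ classes (split until stable):
  P[0] = {{0,1,2,3,4,5}}
  P[1] = {{0,2},{1},{3},{4},{5}}
5 equivalence class(es) (converged in 2)
[0]={0,2}  [2]={0,2}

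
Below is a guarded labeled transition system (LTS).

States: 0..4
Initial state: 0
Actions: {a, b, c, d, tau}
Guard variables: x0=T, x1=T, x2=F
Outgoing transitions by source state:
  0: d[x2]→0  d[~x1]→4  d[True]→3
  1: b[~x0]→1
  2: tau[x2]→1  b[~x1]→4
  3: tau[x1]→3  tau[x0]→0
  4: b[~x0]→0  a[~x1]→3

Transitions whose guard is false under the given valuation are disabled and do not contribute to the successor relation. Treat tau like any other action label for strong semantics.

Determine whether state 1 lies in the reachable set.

Answer: UNREACHABLE

Trace:
Guard filter leaves 3 enabled edge(s).
Layer 0: {0}
Layer 1: {3}  total {0,3}
Reachable = {0,3}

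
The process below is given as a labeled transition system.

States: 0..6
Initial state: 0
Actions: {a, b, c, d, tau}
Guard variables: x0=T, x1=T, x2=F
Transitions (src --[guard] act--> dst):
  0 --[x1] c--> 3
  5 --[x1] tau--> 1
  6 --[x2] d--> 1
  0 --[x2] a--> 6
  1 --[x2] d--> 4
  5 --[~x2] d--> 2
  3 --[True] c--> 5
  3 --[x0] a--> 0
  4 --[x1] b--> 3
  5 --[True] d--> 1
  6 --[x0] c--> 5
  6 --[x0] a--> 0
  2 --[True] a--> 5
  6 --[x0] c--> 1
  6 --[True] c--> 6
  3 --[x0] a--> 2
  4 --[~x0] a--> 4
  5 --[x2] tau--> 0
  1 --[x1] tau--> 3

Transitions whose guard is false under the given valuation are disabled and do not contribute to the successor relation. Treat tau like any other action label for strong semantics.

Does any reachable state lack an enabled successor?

Reachable = {0,1,2,3,5}
  0: c→3  [deg 1]
  1: tau→3  [deg 1]
  2: a→5  [deg 1]
  3: a→0  a→2  c→5  [deg 3]
  5: d→1  d→2  tau→1  [deg 3]

Answer: DEADLOCK-FREE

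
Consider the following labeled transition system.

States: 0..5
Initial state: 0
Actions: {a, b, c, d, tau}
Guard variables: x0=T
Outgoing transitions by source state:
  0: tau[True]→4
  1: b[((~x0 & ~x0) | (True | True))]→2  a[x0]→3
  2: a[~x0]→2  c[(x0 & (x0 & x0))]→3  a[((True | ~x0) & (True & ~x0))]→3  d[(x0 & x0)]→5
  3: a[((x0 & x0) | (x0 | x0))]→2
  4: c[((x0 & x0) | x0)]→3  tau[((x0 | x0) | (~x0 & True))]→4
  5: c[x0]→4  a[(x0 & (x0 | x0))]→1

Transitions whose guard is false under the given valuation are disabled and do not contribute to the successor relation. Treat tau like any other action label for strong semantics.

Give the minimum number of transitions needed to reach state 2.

Answer: 3

Analysis:
Breadth-first toward 2:
  depth 0: {0}
  depth 1: {4}
  depth 2: {3}
  depth 3: {2}
depth(2)=3, e.g. tau·c·a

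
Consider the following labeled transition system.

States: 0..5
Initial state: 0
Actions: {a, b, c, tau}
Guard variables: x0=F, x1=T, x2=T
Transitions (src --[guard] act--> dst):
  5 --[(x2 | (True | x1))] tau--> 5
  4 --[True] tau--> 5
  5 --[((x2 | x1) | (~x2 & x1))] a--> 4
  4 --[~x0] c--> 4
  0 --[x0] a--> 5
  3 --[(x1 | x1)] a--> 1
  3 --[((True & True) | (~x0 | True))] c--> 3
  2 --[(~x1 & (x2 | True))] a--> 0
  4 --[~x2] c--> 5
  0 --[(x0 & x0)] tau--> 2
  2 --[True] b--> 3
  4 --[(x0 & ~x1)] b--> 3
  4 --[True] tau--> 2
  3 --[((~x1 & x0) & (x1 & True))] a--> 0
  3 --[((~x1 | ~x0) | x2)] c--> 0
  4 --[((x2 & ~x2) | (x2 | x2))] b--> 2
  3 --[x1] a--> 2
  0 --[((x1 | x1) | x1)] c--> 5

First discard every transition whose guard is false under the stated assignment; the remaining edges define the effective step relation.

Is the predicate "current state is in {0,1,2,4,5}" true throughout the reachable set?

Allowed set {0,1,2,4,5}
Reach set: {0,1,2,3,4,5}
  0: safe
  1: safe
  2: safe
  3: VIOLATES
  4: safe
  5: safe
reach 3 via c·a·tau·b — violates

Answer: INVARIANT VIOLATED at state 3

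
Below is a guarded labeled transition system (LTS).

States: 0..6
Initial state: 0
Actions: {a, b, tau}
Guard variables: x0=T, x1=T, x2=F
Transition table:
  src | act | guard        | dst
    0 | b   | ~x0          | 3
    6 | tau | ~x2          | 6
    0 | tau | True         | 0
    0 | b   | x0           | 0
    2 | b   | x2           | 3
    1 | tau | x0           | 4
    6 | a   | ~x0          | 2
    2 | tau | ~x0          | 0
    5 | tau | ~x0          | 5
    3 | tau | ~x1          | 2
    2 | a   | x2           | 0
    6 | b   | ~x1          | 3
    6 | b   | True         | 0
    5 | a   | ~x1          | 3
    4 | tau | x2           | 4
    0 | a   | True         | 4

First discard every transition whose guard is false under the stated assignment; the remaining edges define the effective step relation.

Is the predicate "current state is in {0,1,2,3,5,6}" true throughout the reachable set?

Allowed set {0,1,2,3,5,6}
R = {0,4}
  0: ok
  4: ✗ unsafe
witness against invariant: a → 4

Answer: INVARIANT VIOLATED at state 4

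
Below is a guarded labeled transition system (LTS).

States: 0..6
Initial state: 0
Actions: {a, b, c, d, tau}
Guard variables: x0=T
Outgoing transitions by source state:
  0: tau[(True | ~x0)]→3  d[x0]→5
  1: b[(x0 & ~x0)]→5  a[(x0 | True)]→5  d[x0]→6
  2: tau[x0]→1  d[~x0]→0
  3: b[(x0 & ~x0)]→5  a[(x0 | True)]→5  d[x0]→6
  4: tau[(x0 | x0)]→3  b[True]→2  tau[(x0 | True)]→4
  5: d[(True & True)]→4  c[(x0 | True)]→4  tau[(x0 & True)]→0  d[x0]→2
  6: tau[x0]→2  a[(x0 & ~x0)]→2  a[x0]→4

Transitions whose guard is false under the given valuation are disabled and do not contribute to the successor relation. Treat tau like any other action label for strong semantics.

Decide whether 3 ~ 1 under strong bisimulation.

Answer: BISIMILAR

Trace:
Compute ~ classes (split until stable):
  round 0: {{0,1,2,3,4,5,6}}
  round 1: {{0},{1,3},{2},{4},{5},{6}}
stable after 2 split(s): 6 block(s)
class of 3: {1,3}; class of 1: {1,3}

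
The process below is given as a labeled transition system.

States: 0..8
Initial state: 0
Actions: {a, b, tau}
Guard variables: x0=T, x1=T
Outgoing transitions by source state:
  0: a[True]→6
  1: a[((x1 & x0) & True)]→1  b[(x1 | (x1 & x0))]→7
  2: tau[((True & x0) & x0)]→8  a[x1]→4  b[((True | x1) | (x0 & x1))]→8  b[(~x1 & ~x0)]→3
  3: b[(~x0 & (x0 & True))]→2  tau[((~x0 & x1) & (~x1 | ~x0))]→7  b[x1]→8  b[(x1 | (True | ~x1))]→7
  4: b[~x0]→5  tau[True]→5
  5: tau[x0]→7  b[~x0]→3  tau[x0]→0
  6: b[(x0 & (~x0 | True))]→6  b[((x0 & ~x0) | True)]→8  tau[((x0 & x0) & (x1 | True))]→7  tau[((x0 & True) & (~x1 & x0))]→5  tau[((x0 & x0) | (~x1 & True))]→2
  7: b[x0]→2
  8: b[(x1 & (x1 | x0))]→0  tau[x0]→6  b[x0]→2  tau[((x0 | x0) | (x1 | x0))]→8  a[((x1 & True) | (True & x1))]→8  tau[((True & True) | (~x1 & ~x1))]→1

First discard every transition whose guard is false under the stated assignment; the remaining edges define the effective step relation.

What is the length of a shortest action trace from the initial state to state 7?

Answer: 2

Working:
BFS to 7:
  depth 0: {0}
  depth 1: {6}
  depth 2: {2,7,8}
first hit 7 at d=2 via a·tau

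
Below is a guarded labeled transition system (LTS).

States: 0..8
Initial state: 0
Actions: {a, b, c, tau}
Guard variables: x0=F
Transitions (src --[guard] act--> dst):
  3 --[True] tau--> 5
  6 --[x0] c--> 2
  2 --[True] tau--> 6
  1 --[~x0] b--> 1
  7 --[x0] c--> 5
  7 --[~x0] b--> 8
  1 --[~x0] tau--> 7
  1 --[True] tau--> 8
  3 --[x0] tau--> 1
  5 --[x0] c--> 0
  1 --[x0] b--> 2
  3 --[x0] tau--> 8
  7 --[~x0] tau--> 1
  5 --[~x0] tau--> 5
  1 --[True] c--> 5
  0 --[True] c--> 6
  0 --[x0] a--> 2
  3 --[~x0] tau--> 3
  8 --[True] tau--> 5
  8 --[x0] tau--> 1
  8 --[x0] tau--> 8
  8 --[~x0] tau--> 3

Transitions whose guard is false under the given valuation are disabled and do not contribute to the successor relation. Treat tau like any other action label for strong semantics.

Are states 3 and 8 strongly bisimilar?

Answer: BISIMILAR

Working:
Refine partition for ~:
  round 0: {{0,1,2,3,4,5,6,7,8}}
  round 1: {{0},{1},{2,3,5,8},{4,6},{7}}
  round 2: {{0},{1},{2},{3,5,8},{4,6},{7}}
stable after 3 split(s): 6 block(s)
class of 3: {3,5,8}; class of 8: {3,5,8}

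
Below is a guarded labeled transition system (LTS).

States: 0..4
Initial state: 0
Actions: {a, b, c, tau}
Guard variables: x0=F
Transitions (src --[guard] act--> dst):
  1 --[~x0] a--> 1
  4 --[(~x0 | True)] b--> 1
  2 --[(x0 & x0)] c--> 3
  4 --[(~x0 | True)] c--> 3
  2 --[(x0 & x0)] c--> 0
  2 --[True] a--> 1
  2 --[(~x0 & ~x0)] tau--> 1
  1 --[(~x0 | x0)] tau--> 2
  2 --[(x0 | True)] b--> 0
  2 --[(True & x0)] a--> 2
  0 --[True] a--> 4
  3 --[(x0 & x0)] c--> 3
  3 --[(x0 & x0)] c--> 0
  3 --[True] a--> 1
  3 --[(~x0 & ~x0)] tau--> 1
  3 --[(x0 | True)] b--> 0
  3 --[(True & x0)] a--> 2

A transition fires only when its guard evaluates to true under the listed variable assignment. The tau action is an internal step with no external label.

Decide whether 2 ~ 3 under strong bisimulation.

Compute ~ classes (split until stable):
  P[0] = {{0,1,2,3,4}}
  P[1] = {{0},{1},{2,3},{4}}
stable after 2 split(s): 4 block(s)
class of 2: {2,3}; class of 3: {2,3}

Answer: BISIMILAR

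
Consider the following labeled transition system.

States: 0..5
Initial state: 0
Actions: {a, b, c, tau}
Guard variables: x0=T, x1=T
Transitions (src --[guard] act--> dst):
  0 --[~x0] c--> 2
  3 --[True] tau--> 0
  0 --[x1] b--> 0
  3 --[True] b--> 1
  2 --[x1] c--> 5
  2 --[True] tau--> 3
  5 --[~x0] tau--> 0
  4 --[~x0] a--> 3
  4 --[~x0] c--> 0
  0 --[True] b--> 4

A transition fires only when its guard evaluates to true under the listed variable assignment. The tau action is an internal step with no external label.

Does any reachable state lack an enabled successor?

Answer: DEADLOCK at state 4

Trace:
Reach set: {0,4}
  0: b→0  b→4  [2 out]
  4: ∅  [deadlock]
witness 4: b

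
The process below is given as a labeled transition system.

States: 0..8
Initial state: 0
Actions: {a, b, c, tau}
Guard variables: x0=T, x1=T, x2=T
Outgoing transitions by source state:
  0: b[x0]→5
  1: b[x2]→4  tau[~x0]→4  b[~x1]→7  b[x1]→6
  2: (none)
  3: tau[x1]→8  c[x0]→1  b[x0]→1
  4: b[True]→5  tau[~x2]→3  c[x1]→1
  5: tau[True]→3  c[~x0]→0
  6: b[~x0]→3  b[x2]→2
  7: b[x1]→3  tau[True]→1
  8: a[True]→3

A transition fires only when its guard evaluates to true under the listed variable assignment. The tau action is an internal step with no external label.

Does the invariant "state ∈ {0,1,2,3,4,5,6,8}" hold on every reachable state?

Answer: INVARIANT HOLDS

Trace:
Inv-set: {0,1,2,3,4,5,6,8}
R = {0,1,2,3,4,5,6,8}
  0: safe
  1: safe
  2: safe
  3: safe
  4: safe
  5: safe
  6: safe
  8: safe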